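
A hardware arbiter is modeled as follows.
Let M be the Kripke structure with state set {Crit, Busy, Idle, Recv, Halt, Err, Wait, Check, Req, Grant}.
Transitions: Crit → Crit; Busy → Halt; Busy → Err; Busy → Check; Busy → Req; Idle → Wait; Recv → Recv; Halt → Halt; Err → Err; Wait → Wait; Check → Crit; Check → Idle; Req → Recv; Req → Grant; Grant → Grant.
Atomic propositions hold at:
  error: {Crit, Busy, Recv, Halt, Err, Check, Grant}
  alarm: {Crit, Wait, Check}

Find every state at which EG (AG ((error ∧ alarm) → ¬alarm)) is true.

{Idle, Recv, Halt, Err, Wait, Req, Grant}

Sat(error ∧ alarm) = {Crit, Check}
Sat(¬alarm) = {Busy, Idle, Recv, Halt, Err, Req, Grant}
Sat((error ∧ alarm) → ¬alarm) = {Busy, Idle, Recv, Halt, Err, Wait, Req, Grant}
AG ((error ∧ alarm) → ¬alarm): greatest fixpoint, start Z0 = {Busy, Idle, Recv, Halt, Err, Wait, Req, Grant}, keep only states in Sat with every successor in Z. Z1 = {Idle, Recv, Halt, Err, Wait, Req, Grant}; fixed.
Sat(AG ((error ∧ alarm) → ¬alarm)) = {Idle, Recv, Halt, Err, Wait, Req, Grant}
EG (AG ((error ∧ alarm) → ¬alarm)): greatest fixpoint, start Z0 = {Idle, Recv, Halt, Err, Wait, Req, Grant}, keep only states in Sat with some successor in Z. Already a fixed point.
Sat(EG (AG ((error ∧ alarm) → ¬alarm))) = {Idle, Recv, Halt, Err, Wait, Req, Grant}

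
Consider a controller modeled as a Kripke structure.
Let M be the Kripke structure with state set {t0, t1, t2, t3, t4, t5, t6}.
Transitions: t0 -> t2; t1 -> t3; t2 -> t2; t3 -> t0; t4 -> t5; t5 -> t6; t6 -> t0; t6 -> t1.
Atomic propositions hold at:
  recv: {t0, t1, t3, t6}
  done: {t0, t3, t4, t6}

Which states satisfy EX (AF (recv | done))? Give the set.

Sat(recv | done) = {t0, t1, t3, t4, t6}
AF (recv | done): least fixpoint, start Z0 = {t0, t1, t3, t4, t6}, add states with every successor in Z. Z1 = {t0, t1, t3, t4, t5, t6}; fixed.
Sat(AF (recv | done)) = {t0, t1, t3, t4, t5, t6}
Sat(EX (AF (recv | done))) = {s : some successor in {t0, t1, t3, t4, t5, t6}} = {t1, t3, t4, t5, t6}

{t1, t3, t4, t5, t6}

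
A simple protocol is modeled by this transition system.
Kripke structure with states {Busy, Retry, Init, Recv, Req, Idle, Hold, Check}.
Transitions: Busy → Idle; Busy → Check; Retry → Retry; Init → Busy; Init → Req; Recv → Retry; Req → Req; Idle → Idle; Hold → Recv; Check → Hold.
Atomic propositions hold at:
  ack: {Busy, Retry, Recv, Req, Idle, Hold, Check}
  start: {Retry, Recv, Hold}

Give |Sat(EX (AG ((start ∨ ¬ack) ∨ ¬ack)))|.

Sat(¬ack) = {Init}
Sat(start ∨ ¬ack) = {Retry, Init, Recv, Hold}
Sat((start ∨ ¬ack) ∨ ¬ack) = {Retry, Init, Recv, Hold}
AG ((start ∨ ¬ack) ∨ ¬ack): greatest fixpoint, start Z0 = {Retry, Init, Recv, Hold}, keep only states in Sat with every successor in Z. Z1 = {Retry, Recv, Hold}; fixed.
Sat(AG ((start ∨ ¬ack) ∨ ¬ack)) = {Retry, Recv, Hold}
Sat(EX (AG ((start ∨ ¬ack) ∨ ¬ack))) = {s : some successor in {Retry, Recv, Hold}} = {Retry, Recv, Hold, Check}
|Sat(EX (AG ((start ∨ ¬ack) ∨ ¬ack)))| = |{Retry, Recv, Hold, Check}| = 4.

4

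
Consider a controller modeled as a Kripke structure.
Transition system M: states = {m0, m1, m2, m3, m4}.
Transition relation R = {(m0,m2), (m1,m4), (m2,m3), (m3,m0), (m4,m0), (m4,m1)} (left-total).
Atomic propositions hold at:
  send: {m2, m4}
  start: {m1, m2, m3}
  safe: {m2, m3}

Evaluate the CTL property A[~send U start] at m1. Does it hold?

Yes

Sat(~send) = {m0, m1, m3}
A[~send U start]: least fixpoint, start Z0 = Sat(start) = {m1, m2, m3}, add states in Sat(~send) with every successor in Z. Z1 = {m0, m1, m2, m3}; fixed.
Sat(A[~send U start]) = {m0, m1, m2, m3}
m1 ∈ Sat(A[~send U start]) = {m0, m1, m2, m3}, so the formula holds at m1.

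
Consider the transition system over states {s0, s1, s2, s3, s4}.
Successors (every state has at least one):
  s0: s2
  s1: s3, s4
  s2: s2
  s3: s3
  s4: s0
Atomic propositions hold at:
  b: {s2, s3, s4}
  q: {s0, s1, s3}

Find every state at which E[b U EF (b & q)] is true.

Sat(b & q) = {s3}
EF (b & q): least fixpoint, start Z0 = {s3}, add states with some successor in Z. Z1 = {s1, s3}; fixed.
Sat(EF (b & q)) = {s1, s3}
E[b U EF (b & q)]: least fixpoint, start Z0 = Sat(EF (b & q)) = {s1, s3}, add states in Sat(b) with some successor in Z. Already a fixed point.
Sat(E[b U EF (b & q)]) = {s1, s3}

{s1, s3}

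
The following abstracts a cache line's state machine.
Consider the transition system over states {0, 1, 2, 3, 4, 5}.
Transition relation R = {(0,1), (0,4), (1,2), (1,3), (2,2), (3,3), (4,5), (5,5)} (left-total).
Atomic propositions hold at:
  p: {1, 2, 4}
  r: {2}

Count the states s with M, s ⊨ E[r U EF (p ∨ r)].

Sat(p ∨ r) = {1, 2, 4}
EF (p ∨ r): least fixpoint, start Z0 = {1, 2, 4}, add states with some successor in Z. Z1 = {0, 1, 2, 4}; fixed.
Sat(EF (p ∨ r)) = {0, 1, 2, 4}
E[r U EF (p ∨ r)]: least fixpoint, start Z0 = Sat(EF (p ∨ r)) = {0, 1, 2, 4}, add states in Sat(r) with some successor in Z. Already a fixed point.
Sat(E[r U EF (p ∨ r)]) = {0, 1, 2, 4}
|Sat(E[r U EF (p ∨ r)])| = |{0, 1, 2, 4}| = 4.

4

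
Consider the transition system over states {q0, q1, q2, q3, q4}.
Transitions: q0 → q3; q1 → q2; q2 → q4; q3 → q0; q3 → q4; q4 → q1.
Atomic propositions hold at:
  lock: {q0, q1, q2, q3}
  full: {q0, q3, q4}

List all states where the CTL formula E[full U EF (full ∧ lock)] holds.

{q0, q3}

Sat(full ∧ lock) = {q0, q3}
EF (full ∧ lock): least fixpoint, start Z0 = {q0, q3}, add states with some successor in Z. Already a fixed point.
Sat(EF (full ∧ lock)) = {q0, q3}
E[full U EF (full ∧ lock)]: least fixpoint, start Z0 = Sat(EF (full ∧ lock)) = {q0, q3}, add states in Sat(full) with some successor in Z. Already a fixed point.
Sat(E[full U EF (full ∧ lock)]) = {q0, q3}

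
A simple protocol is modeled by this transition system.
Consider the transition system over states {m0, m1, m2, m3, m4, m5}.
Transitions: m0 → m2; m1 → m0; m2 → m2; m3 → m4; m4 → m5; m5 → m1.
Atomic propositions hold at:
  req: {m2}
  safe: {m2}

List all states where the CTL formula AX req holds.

{m0, m2}

Sat(AX req) = {s : every successor in {m2}} = {m0, m2}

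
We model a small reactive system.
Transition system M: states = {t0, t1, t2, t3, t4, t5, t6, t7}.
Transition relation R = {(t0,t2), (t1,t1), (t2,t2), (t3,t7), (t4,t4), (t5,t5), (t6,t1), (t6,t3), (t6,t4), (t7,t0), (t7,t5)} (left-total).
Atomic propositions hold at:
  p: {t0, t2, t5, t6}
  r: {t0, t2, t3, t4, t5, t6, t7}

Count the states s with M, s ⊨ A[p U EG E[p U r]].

7

E[p U r]: least fixpoint, start Z0 = Sat(r) = {t0, t2, t3, t4, t5, t6, t7}, add states in Sat(p) with some successor in Z. Already a fixed point.
Sat(E[p U r]) = {t0, t2, t3, t4, t5, t6, t7}
EG E[p U r]: greatest fixpoint, start Z0 = {t0, t2, t3, t4, t5, t6, t7}, keep only states in Sat with some successor in Z. Already a fixed point.
Sat(EG E[p U r]) = {t0, t2, t3, t4, t5, t6, t7}
A[p U EG E[p U r]]: least fixpoint, start Z0 = Sat(EG E[p U r]) = {t0, t2, t3, t4, t5, t6, t7}, add states in Sat(p) with every successor in Z. Already a fixed point.
Sat(A[p U EG E[p U r]]) = {t0, t2, t3, t4, t5, t6, t7}
|Sat(A[p U EG E[p U r]])| = |{t0, t2, t3, t4, t5, t6, t7}| = 7.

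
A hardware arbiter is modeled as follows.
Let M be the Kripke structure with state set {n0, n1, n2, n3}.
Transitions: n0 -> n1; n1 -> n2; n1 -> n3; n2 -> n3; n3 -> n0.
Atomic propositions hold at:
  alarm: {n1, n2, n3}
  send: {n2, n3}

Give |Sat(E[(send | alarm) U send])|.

Sat(send | alarm) = {n1, n2, n3}
E[(send | alarm) U send]: least fixpoint, start Z0 = Sat(send) = {n2, n3}, add states in Sat(send | alarm) with some successor in Z. Z1 = {n1, n2, n3}; fixed.
Sat(E[(send | alarm) U send]) = {n1, n2, n3}
|Sat(E[(send | alarm) U send])| = |{n1, n2, n3}| = 3.

3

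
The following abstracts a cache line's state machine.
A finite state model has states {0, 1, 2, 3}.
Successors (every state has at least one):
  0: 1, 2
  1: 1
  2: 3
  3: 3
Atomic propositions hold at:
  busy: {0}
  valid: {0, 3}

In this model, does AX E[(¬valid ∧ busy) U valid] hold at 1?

Sat(¬valid) = {1, 2}
Sat(¬valid ∧ busy) = ∅
E[(¬valid ∧ busy) U valid]: least fixpoint, start Z0 = Sat(valid) = {0, 3}, add states in Sat(¬valid ∧ busy) with some successor in Z. Already a fixed point.
Sat(E[(¬valid ∧ busy) U valid]) = {0, 3}
Sat(AX E[(¬valid ∧ busy) U valid]) = {s : every successor in {0, 3}} = {2, 3}
1 ∉ Sat(AX E[(¬valid ∧ busy) U valid]) = {2, 3}, so the formula does not hold at 1.

No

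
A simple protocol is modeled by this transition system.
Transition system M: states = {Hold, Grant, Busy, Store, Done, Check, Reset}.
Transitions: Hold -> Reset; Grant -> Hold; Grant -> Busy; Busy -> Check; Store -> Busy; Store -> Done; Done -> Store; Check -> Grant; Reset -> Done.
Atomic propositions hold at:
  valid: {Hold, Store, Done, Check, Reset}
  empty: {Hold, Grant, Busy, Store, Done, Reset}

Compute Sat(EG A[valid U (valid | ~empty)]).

{Hold, Store, Done, Reset}

Sat(~empty) = {Check}
Sat(valid | ~empty) = {Hold, Store, Done, Check, Reset}
A[valid U (valid | ~empty)]: least fixpoint, start Z0 = Sat((valid | ~empty)) = {Hold, Store, Done, Check, Reset}, add states in Sat(valid) with every successor in Z. Already a fixed point.
Sat(A[valid U (valid | ~empty)]) = {Hold, Store, Done, Check, Reset}
EG A[valid U (valid | ~empty)]: greatest fixpoint, start Z0 = {Hold, Store, Done, Check, Reset}, keep only states in Sat with some successor in Z. Z1 = {Hold, Store, Done, Reset}; fixed.
Sat(EG A[valid U (valid | ~empty)]) = {Hold, Store, Done, Reset}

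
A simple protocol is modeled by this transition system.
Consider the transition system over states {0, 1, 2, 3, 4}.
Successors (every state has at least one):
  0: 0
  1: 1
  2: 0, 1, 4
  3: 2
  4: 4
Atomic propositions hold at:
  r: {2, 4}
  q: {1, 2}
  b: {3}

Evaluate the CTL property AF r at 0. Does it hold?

No

AF r: least fixpoint, start Z0 = {2, 4}, add states with every successor in Z. Z1 = {2, 3, 4}; fixed.
Sat(AF r) = {2, 3, 4}
0 ∉ Sat(AF r) = {2, 3, 4}, so the formula does not hold at 0.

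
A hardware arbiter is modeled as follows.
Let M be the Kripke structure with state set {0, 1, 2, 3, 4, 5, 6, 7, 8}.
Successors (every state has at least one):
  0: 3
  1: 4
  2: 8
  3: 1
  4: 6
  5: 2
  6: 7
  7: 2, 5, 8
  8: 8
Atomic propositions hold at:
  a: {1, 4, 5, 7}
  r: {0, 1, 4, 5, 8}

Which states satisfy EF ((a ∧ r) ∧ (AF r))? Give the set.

{0, 1, 3, 4, 5, 6, 7}

Sat(a ∧ r) = {1, 4, 5}
AF r: least fixpoint, start Z0 = {0, 1, 4, 5, 8}, add states with every successor in Z. Z1 = {0, 1, 2, 3, 4, 5, 8}; Z2 = {0, 1, 2, 3, 4, 5, 7, 8}; Z3 = {0, 1, 2, 3, 4, 5, 6, 7, 8}; fixed.
Sat(AF r) = {0, 1, 2, 3, 4, 5, 6, 7, 8}
Sat((a ∧ r) ∧ (AF r)) = {1, 4, 5}
EF ((a ∧ r) ∧ (AF r)): least fixpoint, start Z0 = {1, 4, 5}, add states with some successor in Z. Z1 = {1, 3, 4, 5, 7}; Z2 = {0, 1, 3, 4, 5, 6, 7}; fixed.
Sat(EF ((a ∧ r) ∧ (AF r))) = {0, 1, 3, 4, 5, 6, 7}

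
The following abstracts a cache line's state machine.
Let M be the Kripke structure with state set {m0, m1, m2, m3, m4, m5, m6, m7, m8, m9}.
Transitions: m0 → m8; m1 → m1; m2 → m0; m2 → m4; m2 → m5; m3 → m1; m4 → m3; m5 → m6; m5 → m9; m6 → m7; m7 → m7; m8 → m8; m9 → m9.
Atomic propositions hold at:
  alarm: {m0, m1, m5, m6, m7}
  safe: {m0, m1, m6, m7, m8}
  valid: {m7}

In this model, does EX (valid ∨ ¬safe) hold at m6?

Sat(¬safe) = {m2, m3, m4, m5, m9}
Sat(valid ∨ ¬safe) = {m2, m3, m4, m5, m7, m9}
Sat(EX (valid ∨ ¬safe)) = {s : some successor in {m2, m3, m4, m5, m7, m9}} = {m2, m4, m5, m6, m7, m9}
m6 ∈ Sat(EX (valid ∨ ¬safe)) = {m2, m4, m5, m6, m7, m9}, so the formula holds at m6.

Yes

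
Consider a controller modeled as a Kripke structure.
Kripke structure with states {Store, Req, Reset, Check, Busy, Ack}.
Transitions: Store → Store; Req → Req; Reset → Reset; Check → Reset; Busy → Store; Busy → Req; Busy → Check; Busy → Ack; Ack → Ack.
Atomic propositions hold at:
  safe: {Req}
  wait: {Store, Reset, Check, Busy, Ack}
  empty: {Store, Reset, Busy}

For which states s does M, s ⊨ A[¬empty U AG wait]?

Sat(¬empty) = {Req, Check, Ack}
AG wait: greatest fixpoint, start Z0 = {Store, Reset, Check, Busy, Ack}, keep only states in Sat with every successor in Z. Z1 = {Store, Reset, Check, Ack}; fixed.
Sat(AG wait) = {Store, Reset, Check, Ack}
A[¬empty U AG wait]: least fixpoint, start Z0 = Sat(AG wait) = {Store, Reset, Check, Ack}, add states in Sat(¬empty) with every successor in Z. Already a fixed point.
Sat(A[¬empty U AG wait]) = {Store, Reset, Check, Ack}

{Store, Reset, Check, Ack}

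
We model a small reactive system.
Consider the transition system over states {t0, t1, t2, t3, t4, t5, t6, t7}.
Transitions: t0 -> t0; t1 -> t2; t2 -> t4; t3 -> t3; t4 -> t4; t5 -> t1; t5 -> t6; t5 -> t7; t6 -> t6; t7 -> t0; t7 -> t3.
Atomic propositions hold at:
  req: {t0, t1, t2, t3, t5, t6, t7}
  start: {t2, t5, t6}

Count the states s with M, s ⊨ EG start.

2

EG start: greatest fixpoint, start Z0 = {t2, t5, t6}, keep only states in Sat with some successor in Z. Z1 = {t5, t6}; fixed.
Sat(EG start) = {t5, t6}
|Sat(EG start)| = |{t5, t6}| = 2.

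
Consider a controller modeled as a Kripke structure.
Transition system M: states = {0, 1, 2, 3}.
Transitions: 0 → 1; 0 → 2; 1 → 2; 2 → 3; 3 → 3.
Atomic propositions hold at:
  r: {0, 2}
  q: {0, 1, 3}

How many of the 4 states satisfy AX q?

2

Sat(AX q) = {s : every successor in {0, 1, 3}} = {2, 3}
|Sat(AX q)| = |{2, 3}| = 2.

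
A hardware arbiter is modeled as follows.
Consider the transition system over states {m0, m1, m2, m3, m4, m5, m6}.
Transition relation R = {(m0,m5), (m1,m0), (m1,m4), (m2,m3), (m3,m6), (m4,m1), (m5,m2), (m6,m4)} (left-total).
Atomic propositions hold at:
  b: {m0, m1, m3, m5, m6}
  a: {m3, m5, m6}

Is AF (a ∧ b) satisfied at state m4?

Sat(a ∧ b) = {m3, m5, m6}
AF (a ∧ b): least fixpoint, start Z0 = {m3, m5, m6}, add states with every successor in Z. Z1 = {m0, m2, m3, m5, m6}; fixed.
Sat(AF (a ∧ b)) = {m0, m2, m3, m5, m6}
m4 ∉ Sat(AF (a ∧ b)) = {m0, m2, m3, m5, m6}, so the formula does not hold at m4.

No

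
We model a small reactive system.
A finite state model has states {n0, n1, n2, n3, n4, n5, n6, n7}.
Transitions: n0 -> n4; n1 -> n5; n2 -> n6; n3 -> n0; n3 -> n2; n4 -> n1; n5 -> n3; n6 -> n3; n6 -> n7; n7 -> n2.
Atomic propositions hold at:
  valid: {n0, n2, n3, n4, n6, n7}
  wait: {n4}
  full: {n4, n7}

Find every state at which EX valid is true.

Sat(EX valid) = {s : some successor in {n0, n2, n3, n4, n6, n7}} = {n0, n2, n3, n5, n6, n7}

{n0, n2, n3, n5, n6, n7}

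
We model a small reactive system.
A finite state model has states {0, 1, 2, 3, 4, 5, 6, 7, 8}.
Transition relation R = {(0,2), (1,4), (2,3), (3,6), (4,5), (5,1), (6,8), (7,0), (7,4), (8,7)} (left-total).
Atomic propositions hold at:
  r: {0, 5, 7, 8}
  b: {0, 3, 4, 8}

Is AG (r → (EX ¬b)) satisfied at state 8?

Sat(¬b) = {1, 2, 5, 6, 7}
Sat(EX ¬b) = {s : some successor in {1, 2, 5, 6, 7}} = {0, 3, 4, 5, 8}
Sat(r → (EX ¬b)) = {0, 1, 2, 3, 4, 5, 6, 8}
AG (r → (EX ¬b)): greatest fixpoint, start Z0 = {0, 1, 2, 3, 4, 5, 6, 8}, keep only states in Sat with every successor in Z. Z1 = {0, 1, 2, 3, 4, 5, 6}; Z2 = {0, 1, 2, 3, 4, 5}; Z3 = {0, 1, 2, 4, 5}; Z4 = {0, 1, 4, 5}; Z5 = {1, 4, 5}; fixed.
Sat(AG (r → (EX ¬b))) = {1, 4, 5}
8 ∉ Sat(AG (r → (EX ¬b))) = {1, 4, 5}, so the formula does not hold at 8.

No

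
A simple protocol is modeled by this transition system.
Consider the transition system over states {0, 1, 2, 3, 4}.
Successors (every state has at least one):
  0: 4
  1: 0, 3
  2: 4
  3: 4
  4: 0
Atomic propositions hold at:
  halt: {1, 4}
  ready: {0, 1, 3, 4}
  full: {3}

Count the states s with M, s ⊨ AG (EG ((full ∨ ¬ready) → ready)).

4

Sat(¬ready) = {2}
Sat(full ∨ ¬ready) = {2, 3}
Sat((full ∨ ¬ready) → ready) = {0, 1, 3, 4}
EG ((full ∨ ¬ready) → ready): greatest fixpoint, start Z0 = {0, 1, 3, 4}, keep only states in Sat with some successor in Z. Already a fixed point.
Sat(EG ((full ∨ ¬ready) → ready)) = {0, 1, 3, 4}
AG (EG ((full ∨ ¬ready) → ready)): greatest fixpoint, start Z0 = {0, 1, 3, 4}, keep only states in Sat with every successor in Z. Already a fixed point.
Sat(AG (EG ((full ∨ ¬ready) → ready))) = {0, 1, 3, 4}
|Sat(AG (EG ((full ∨ ¬ready) → ready)))| = |{0, 1, 3, 4}| = 4.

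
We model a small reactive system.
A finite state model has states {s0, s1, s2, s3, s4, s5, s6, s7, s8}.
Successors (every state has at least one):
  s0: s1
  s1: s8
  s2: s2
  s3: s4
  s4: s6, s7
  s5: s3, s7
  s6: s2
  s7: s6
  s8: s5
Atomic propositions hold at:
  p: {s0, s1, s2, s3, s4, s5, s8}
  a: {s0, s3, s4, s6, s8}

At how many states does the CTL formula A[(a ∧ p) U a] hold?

Sat(a ∧ p) = {s0, s3, s4, s8}
A[(a ∧ p) U a]: least fixpoint, start Z0 = Sat(a) = {s0, s3, s4, s6, s8}, add states in Sat(a ∧ p) with every successor in Z. Already a fixed point.
Sat(A[(a ∧ p) U a]) = {s0, s3, s4, s6, s8}
|Sat(A[(a ∧ p) U a])| = |{s0, s3, s4, s6, s8}| = 5.

5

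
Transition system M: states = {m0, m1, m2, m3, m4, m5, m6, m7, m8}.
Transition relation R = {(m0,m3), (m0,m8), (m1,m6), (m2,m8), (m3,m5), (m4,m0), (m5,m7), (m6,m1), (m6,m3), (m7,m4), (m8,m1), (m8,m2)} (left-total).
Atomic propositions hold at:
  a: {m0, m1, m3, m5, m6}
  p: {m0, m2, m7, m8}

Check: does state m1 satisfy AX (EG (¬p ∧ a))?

Yes

Sat(¬p) = {m1, m3, m4, m5, m6}
Sat(¬p ∧ a) = {m1, m3, m5, m6}
EG (¬p ∧ a): greatest fixpoint, start Z0 = {m1, m3, m5, m6}, keep only states in Sat with some successor in Z. Z1 = {m1, m3, m6}; Z2 = {m1, m6}; fixed.
Sat(EG (¬p ∧ a)) = {m1, m6}
Sat(AX (EG (¬p ∧ a))) = {s : every successor in {m1, m6}} = {m1}
m1 ∈ Sat(AX (EG (¬p ∧ a))) = {m1}, so the formula holds at m1.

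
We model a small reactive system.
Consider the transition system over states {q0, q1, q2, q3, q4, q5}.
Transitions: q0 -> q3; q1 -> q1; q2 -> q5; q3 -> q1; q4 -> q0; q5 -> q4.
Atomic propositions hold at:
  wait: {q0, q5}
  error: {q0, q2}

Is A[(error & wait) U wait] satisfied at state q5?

Yes

Sat(error & wait) = {q0}
A[(error & wait) U wait]: least fixpoint, start Z0 = Sat(wait) = {q0, q5}, add states in Sat(error & wait) with every successor in Z. Already a fixed point.
Sat(A[(error & wait) U wait]) = {q0, q5}
q5 ∈ Sat(A[(error & wait) U wait]) = {q0, q5}, so the formula holds at q5.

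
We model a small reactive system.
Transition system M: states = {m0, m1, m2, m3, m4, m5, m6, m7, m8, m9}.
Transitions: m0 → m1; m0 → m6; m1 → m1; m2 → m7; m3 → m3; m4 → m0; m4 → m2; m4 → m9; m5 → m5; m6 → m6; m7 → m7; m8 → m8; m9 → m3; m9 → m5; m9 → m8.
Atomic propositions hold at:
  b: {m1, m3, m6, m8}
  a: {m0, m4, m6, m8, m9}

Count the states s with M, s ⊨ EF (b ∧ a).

Sat(b ∧ a) = {m6, m8}
EF (b ∧ a): least fixpoint, start Z0 = {m6, m8}, add states with some successor in Z. Z1 = {m0, m6, m8, m9}; Z2 = {m0, m4, m6, m8, m9}; fixed.
Sat(EF (b ∧ a)) = {m0, m4, m6, m8, m9}
|Sat(EF (b ∧ a))| = |{m0, m4, m6, m8, m9}| = 5.

5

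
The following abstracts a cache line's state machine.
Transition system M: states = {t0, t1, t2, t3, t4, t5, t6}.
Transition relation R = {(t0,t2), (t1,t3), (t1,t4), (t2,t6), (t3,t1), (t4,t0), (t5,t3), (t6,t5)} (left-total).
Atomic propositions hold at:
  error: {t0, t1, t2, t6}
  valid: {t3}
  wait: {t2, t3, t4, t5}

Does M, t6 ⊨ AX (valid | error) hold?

No

Sat(valid | error) = {t0, t1, t2, t3, t6}
Sat(AX (valid | error)) = {s : every successor in {t0, t1, t2, t3, t6}} = {t0, t2, t3, t4, t5}
t6 ∉ Sat(AX (valid | error)) = {t0, t2, t3, t4, t5}, so the formula does not hold at t6.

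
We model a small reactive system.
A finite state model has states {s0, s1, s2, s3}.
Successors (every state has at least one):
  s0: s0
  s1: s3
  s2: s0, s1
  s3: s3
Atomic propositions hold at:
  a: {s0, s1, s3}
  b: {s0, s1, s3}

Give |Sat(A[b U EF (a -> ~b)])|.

Sat(~b) = {s2}
Sat(a -> ~b) = {s2}
EF (a -> ~b): least fixpoint, start Z0 = {s2}, add states with some successor in Z. Already a fixed point.
Sat(EF (a -> ~b)) = {s2}
A[b U EF (a -> ~b)]: least fixpoint, start Z0 = Sat(EF (a -> ~b)) = {s2}, add states in Sat(b) with every successor in Z. Already a fixed point.
Sat(A[b U EF (a -> ~b)]) = {s2}
|Sat(A[b U EF (a -> ~b)])| = |{s2}| = 1.

1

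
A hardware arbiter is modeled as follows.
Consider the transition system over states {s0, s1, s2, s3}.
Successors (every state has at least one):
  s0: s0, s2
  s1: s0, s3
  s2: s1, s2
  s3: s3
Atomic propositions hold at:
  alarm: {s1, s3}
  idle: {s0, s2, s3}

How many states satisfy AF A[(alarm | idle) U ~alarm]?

2

Sat(alarm | idle) = {s0, s1, s2, s3}
Sat(~alarm) = {s0, s2}
A[(alarm | idle) U ~alarm]: least fixpoint, start Z0 = Sat(~alarm) = {s0, s2}, add states in Sat(alarm | idle) with every successor in Z. Already a fixed point.
Sat(A[(alarm | idle) U ~alarm]) = {s0, s2}
AF A[(alarm | idle) U ~alarm]: least fixpoint, start Z0 = {s0, s2}, add states with every successor in Z. Already a fixed point.
Sat(AF A[(alarm | idle) U ~alarm]) = {s0, s2}
|Sat(AF A[(alarm | idle) U ~alarm])| = |{s0, s2}| = 2.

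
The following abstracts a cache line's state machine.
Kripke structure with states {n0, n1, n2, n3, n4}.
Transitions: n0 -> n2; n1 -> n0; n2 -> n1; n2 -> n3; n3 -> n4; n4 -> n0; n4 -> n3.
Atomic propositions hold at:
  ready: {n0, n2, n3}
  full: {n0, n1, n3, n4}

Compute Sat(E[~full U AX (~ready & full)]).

{n2, n3}

Sat(~full) = {n2}
Sat(~ready) = {n1, n4}
Sat(~ready & full) = {n1, n4}
Sat(AX (~ready & full)) = {s : every successor in {n1, n4}} = {n3}
E[~full U AX (~ready & full)]: least fixpoint, start Z0 = Sat(AX (~ready & full)) = {n3}, add states in Sat(~full) with some successor in Z. Z1 = {n2, n3}; fixed.
Sat(E[~full U AX (~ready & full)]) = {n2, n3}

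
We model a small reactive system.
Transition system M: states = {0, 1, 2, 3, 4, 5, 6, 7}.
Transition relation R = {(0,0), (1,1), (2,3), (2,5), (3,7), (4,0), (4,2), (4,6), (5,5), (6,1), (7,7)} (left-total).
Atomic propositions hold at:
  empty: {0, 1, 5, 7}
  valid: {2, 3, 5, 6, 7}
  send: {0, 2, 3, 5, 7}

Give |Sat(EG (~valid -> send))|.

5

Sat(~valid) = {0, 1, 4}
Sat(~valid -> send) = {0, 2, 3, 5, 6, 7}
EG (~valid -> send): greatest fixpoint, start Z0 = {0, 2, 3, 5, 6, 7}, keep only states in Sat with some successor in Z. Z1 = {0, 2, 3, 5, 7}; fixed.
Sat(EG (~valid -> send)) = {0, 2, 3, 5, 7}
|Sat(EG (~valid -> send))| = |{0, 2, 3, 5, 7}| = 5.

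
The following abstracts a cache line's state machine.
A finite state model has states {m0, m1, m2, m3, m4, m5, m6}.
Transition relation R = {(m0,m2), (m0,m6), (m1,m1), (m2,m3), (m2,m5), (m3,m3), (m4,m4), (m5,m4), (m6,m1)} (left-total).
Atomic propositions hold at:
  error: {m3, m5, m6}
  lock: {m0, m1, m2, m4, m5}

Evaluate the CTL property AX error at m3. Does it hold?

Sat(AX error) = {s : every successor in {m3, m5, m6}} = {m2, m3}
m3 ∈ Sat(AX error) = {m2, m3}, so the formula holds at m3.

Yes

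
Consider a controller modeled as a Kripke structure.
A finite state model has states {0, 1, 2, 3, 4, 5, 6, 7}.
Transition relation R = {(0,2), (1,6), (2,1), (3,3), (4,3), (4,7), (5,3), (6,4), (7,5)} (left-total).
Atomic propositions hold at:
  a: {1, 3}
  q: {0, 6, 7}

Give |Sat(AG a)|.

1

AG a: greatest fixpoint, start Z0 = {1, 3}, keep only states in Sat with every successor in Z. Z1 = {3}; fixed.
Sat(AG a) = {3}
|Sat(AG a)| = |{3}| = 1.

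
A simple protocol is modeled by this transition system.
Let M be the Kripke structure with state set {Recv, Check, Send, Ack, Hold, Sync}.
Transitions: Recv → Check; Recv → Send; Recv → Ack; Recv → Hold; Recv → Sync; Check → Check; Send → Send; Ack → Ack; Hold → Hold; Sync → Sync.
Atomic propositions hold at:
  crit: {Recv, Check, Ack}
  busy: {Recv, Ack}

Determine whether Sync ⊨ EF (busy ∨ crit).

Sat(busy ∨ crit) = {Recv, Check, Ack}
EF (busy ∨ crit): least fixpoint, start Z0 = {Recv, Check, Ack}, add states with some successor in Z. Already a fixed point.
Sat(EF (busy ∨ crit)) = {Recv, Check, Ack}
Sync ∉ Sat(EF (busy ∨ crit)) = {Recv, Check, Ack}, so the formula does not hold at Sync.

No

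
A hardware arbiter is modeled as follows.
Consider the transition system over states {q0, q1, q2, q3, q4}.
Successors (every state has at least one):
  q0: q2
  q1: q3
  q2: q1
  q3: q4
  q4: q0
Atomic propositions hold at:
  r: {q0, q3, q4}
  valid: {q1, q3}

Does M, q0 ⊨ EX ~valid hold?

Sat(~valid) = {q0, q2, q4}
Sat(EX ~valid) = {s : some successor in {q0, q2, q4}} = {q0, q3, q4}
q0 ∈ Sat(EX ~valid) = {q0, q3, q4}, so the formula holds at q0.

Yes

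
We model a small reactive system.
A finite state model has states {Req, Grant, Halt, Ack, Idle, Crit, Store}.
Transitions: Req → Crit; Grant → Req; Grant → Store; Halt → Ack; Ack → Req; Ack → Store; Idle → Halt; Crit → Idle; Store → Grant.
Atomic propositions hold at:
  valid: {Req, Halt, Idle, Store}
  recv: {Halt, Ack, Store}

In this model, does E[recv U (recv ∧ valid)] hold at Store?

Yes

Sat(recv ∧ valid) = {Halt, Store}
E[recv U (recv ∧ valid)]: least fixpoint, start Z0 = Sat((recv ∧ valid)) = {Halt, Store}, add states in Sat(recv) with some successor in Z. Z1 = {Halt, Ack, Store}; fixed.
Sat(E[recv U (recv ∧ valid)]) = {Halt, Ack, Store}
Store ∈ Sat(E[recv U (recv ∧ valid)]) = {Halt, Ack, Store}, so the formula holds at Store.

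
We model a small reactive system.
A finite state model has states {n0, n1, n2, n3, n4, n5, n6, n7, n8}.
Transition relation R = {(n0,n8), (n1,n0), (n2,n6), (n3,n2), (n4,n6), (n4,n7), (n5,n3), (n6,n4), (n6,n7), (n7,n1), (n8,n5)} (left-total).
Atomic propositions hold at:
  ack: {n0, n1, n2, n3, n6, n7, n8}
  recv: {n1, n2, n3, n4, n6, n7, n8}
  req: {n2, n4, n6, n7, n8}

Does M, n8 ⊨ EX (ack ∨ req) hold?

Sat(ack ∨ req) = {n0, n1, n2, n3, n4, n6, n7, n8}
Sat(EX (ack ∨ req)) = {s : some successor in {n0, n1, n2, n3, n4, n6, n7, n8}} = {n0, n1, n2, n3, n4, n5, n6, n7}
n8 ∉ Sat(EX (ack ∨ req)) = {n0, n1, n2, n3, n4, n5, n6, n7}, so the formula does not hold at n8.

No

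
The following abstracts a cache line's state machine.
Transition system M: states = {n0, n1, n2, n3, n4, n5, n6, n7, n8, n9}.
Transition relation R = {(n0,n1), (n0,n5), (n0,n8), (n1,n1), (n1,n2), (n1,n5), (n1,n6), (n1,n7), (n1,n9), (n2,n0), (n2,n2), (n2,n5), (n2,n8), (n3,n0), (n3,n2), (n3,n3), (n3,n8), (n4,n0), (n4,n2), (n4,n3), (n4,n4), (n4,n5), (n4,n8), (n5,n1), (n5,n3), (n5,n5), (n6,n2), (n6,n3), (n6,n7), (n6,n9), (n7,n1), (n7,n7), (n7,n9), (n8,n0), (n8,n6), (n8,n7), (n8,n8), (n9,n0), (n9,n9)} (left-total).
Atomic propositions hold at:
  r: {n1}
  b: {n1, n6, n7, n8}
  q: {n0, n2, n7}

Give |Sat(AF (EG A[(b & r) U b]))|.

Sat(b & r) = {n1}
A[(b & r) U b]: least fixpoint, start Z0 = Sat(b) = {n1, n6, n7, n8}, add states in Sat(b & r) with every successor in Z. Already a fixed point.
Sat(A[(b & r) U b]) = {n1, n6, n7, n8}
EG A[(b & r) U b]: greatest fixpoint, start Z0 = {n1, n6, n7, n8}, keep only states in Sat with some successor in Z. Already a fixed point.
Sat(EG A[(b & r) U b]) = {n1, n6, n7, n8}
AF (EG A[(b & r) U b]): least fixpoint, start Z0 = {n1, n6, n7, n8}, add states with every successor in Z. Already a fixed point.
Sat(AF (EG A[(b & r) U b])) = {n1, n6, n7, n8}
|Sat(AF (EG A[(b & r) U b]))| = |{n1, n6, n7, n8}| = 4.

4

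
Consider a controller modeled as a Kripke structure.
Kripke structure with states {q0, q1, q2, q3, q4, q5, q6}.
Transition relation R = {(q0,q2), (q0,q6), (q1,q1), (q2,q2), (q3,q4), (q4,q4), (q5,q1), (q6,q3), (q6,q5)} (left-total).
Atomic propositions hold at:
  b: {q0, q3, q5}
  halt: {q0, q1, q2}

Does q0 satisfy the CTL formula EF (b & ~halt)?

Sat(~halt) = {q3, q4, q5, q6}
Sat(b & ~halt) = {q3, q5}
EF (b & ~halt): least fixpoint, start Z0 = {q3, q5}, add states with some successor in Z. Z1 = {q3, q5, q6}; Z2 = {q0, q3, q5, q6}; fixed.
Sat(EF (b & ~halt)) = {q0, q3, q5, q6}
q0 ∈ Sat(EF (b & ~halt)) = {q0, q3, q5, q6}, so the formula holds at q0.

Yes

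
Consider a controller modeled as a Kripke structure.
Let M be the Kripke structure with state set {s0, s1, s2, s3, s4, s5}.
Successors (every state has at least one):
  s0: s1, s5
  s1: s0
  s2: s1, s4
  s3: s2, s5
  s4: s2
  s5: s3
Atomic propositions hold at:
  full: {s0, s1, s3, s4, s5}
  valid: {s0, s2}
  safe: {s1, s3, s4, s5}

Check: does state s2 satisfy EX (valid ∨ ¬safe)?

No

Sat(¬safe) = {s0, s2}
Sat(valid ∨ ¬safe) = {s0, s2}
Sat(EX (valid ∨ ¬safe)) = {s : some successor in {s0, s2}} = {s1, s3, s4}
s2 ∉ Sat(EX (valid ∨ ¬safe)) = {s1, s3, s4}, so the formula does not hold at s2.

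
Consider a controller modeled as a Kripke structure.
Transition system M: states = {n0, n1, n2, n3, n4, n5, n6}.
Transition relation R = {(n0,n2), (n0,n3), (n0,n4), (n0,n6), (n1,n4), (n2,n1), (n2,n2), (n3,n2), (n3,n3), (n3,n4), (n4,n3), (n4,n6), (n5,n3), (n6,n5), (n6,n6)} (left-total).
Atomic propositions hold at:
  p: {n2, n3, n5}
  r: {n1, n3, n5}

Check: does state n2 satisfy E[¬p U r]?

No

Sat(¬p) = {n0, n1, n4, n6}
E[¬p U r]: least fixpoint, start Z0 = Sat(r) = {n1, n3, n5}, add states in Sat(¬p) with some successor in Z. Z1 = {n0, n1, n3, n4, n5, n6}; fixed.
Sat(E[¬p U r]) = {n0, n1, n3, n4, n5, n6}
n2 ∉ Sat(E[¬p U r]) = {n0, n1, n3, n4, n5, n6}, so the formula does not hold at n2.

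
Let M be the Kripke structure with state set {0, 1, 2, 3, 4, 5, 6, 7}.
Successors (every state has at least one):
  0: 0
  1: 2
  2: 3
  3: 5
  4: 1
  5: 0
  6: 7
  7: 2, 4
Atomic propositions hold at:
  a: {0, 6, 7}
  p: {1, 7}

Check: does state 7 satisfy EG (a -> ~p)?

No

Sat(~p) = {0, 2, 3, 4, 5, 6}
Sat(a -> ~p) = {0, 1, 2, 3, 4, 5, 6}
EG (a -> ~p): greatest fixpoint, start Z0 = {0, 1, 2, 3, 4, 5, 6}, keep only states in Sat with some successor in Z. Z1 = {0, 1, 2, 3, 4, 5}; fixed.
Sat(EG (a -> ~p)) = {0, 1, 2, 3, 4, 5}
7 ∉ Sat(EG (a -> ~p)) = {0, 1, 2, 3, 4, 5}, so the formula does not hold at 7.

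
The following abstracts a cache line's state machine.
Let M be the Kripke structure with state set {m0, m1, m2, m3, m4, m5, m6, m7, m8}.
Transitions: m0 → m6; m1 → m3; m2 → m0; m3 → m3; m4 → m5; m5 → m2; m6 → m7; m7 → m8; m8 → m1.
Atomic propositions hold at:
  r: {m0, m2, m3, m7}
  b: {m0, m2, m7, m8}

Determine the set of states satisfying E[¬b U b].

Sat(¬b) = {m1, m3, m4, m5, m6}
E[¬b U b]: least fixpoint, start Z0 = Sat(b) = {m0, m2, m7, m8}, add states in Sat(¬b) with some successor in Z. Z1 = {m0, m2, m5, m6, m7, m8}; Z2 = {m0, m2, m4, m5, m6, m7, m8}; fixed.
Sat(E[¬b U b]) = {m0, m2, m4, m5, m6, m7, m8}

{m0, m2, m4, m5, m6, m7, m8}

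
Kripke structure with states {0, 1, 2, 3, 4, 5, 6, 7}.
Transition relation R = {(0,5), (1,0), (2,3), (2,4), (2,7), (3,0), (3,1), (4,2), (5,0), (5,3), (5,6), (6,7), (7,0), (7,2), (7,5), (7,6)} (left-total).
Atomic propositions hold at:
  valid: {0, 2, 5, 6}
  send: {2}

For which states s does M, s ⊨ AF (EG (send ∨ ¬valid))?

Sat(¬valid) = {1, 3, 4, 7}
Sat(send ∨ ¬valid) = {1, 2, 3, 4, 7}
EG (send ∨ ¬valid): greatest fixpoint, start Z0 = {1, 2, 3, 4, 7}, keep only states in Sat with some successor in Z. Z1 = {2, 3, 4, 7}; Z2 = {2, 4, 7}; fixed.
Sat(EG (send ∨ ¬valid)) = {2, 4, 7}
AF (EG (send ∨ ¬valid)): least fixpoint, start Z0 = {2, 4, 7}, add states with every successor in Z. Z1 = {2, 4, 6, 7}; fixed.
Sat(AF (EG (send ∨ ¬valid))) = {2, 4, 6, 7}

{2, 4, 6, 7}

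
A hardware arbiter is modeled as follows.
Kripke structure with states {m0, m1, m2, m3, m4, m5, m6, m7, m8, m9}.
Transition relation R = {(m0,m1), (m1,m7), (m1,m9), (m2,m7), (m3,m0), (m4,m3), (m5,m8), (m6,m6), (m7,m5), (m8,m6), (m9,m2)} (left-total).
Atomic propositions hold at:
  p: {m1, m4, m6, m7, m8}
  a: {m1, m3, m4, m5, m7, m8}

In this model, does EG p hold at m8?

EG p: greatest fixpoint, start Z0 = {m1, m4, m6, m7, m8}, keep only states in Sat with some successor in Z. Z1 = {m1, m6, m8}; Z2 = {m6, m8}; fixed.
Sat(EG p) = {m6, m8}
m8 ∈ Sat(EG p) = {m6, m8}, so the formula holds at m8.

Yes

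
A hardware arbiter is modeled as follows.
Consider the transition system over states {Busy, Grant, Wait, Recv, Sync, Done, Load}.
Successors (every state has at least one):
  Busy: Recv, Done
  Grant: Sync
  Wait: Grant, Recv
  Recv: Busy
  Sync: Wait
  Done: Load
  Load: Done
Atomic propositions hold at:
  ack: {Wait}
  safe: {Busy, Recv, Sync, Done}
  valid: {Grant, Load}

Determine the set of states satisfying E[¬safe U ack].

Sat(¬safe) = {Grant, Wait, Load}
E[¬safe U ack]: least fixpoint, start Z0 = Sat(ack) = {Wait}, add states in Sat(¬safe) with some successor in Z. Already a fixed point.
Sat(E[¬safe U ack]) = {Wait}

{Wait}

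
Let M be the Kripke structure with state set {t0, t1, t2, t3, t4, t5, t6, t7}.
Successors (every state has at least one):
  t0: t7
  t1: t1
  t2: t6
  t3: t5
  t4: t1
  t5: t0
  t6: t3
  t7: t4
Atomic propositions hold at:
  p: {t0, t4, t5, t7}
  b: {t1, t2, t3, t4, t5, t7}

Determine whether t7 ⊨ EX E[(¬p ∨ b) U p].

Yes

Sat(¬p) = {t1, t2, t3, t6}
Sat(¬p ∨ b) = {t1, t2, t3, t4, t5, t6, t7}
E[(¬p ∨ b) U p]: least fixpoint, start Z0 = Sat(p) = {t0, t4, t5, t7}, add states in Sat(¬p ∨ b) with some successor in Z. Z1 = {t0, t3, t4, t5, t7}; Z2 = {t0, t3, t4, t5, t6, t7}; Z3 = {t0, t2, t3, t4, t5, t6, t7}; fixed.
Sat(E[(¬p ∨ b) U p]) = {t0, t2, t3, t4, t5, t6, t7}
Sat(EX E[(¬p ∨ b) U p]) = {s : some successor in {t0, t2, t3, t4, t5, t6, t7}} = {t0, t2, t3, t5, t6, t7}
t7 ∈ Sat(EX E[(¬p ∨ b) U p]) = {t0, t2, t3, t5, t6, t7}, so the formula holds at t7.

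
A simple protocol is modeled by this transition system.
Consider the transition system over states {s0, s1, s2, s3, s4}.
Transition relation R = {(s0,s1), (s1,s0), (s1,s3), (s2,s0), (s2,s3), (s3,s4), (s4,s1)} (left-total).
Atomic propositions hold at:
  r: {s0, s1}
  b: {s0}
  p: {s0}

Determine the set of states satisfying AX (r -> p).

Sat(r -> p) = {s0, s2, s3, s4}
Sat(AX (r -> p)) = {s : every successor in {s0, s2, s3, s4}} = {s1, s2, s3}

{s1, s2, s3}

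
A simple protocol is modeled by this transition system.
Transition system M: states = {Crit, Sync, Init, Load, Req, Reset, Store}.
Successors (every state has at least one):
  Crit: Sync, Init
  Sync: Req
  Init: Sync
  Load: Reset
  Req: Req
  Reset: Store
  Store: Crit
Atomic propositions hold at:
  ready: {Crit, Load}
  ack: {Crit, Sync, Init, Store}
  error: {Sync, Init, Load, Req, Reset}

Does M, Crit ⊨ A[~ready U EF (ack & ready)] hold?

Yes

Sat(~ready) = {Sync, Init, Req, Reset, Store}
Sat(ack & ready) = {Crit}
EF (ack & ready): least fixpoint, start Z0 = {Crit}, add states with some successor in Z. Z1 = {Crit, Store}; Z2 = {Crit, Reset, Store}; Z3 = {Crit, Load, Reset, Store}; fixed.
Sat(EF (ack & ready)) = {Crit, Load, Reset, Store}
A[~ready U EF (ack & ready)]: least fixpoint, start Z0 = Sat(EF (ack & ready)) = {Crit, Load, Reset, Store}, add states in Sat(~ready) with every successor in Z. Already a fixed point.
Sat(A[~ready U EF (ack & ready)]) = {Crit, Load, Reset, Store}
Crit ∈ Sat(A[~ready U EF (ack & ready)]) = {Crit, Load, Reset, Store}, so the formula holds at Crit.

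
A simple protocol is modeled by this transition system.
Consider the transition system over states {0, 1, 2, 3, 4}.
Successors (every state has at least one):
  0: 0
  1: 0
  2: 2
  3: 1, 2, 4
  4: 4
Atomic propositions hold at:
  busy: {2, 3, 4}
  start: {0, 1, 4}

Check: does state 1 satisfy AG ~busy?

Yes

Sat(~busy) = {0, 1}
AG ~busy: greatest fixpoint, start Z0 = {0, 1}, keep only states in Sat with every successor in Z. Already a fixed point.
Sat(AG ~busy) = {0, 1}
1 ∈ Sat(AG ~busy) = {0, 1}, so the formula holds at 1.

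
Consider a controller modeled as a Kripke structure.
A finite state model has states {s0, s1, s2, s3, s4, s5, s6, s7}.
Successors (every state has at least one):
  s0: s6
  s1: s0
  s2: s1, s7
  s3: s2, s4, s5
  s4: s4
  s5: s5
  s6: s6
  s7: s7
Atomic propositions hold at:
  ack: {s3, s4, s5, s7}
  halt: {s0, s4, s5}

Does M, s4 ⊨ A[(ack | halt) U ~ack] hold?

No

Sat(ack | halt) = {s0, s3, s4, s5, s7}
Sat(~ack) = {s0, s1, s2, s6}
A[(ack | halt) U ~ack]: least fixpoint, start Z0 = Sat(~ack) = {s0, s1, s2, s6}, add states in Sat(ack | halt) with every successor in Z. Already a fixed point.
Sat(A[(ack | halt) U ~ack]) = {s0, s1, s2, s6}
s4 ∉ Sat(A[(ack | halt) U ~ack]) = {s0, s1, s2, s6}, so the formula does not hold at s4.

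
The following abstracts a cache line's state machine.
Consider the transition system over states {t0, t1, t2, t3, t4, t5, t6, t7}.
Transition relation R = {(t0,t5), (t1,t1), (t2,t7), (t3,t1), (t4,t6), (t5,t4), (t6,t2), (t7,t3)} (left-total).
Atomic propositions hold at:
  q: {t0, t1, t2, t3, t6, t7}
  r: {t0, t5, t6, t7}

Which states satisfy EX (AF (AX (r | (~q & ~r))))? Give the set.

{t0, t4, t5, t6}

Sat(~q) = {t4, t5}
Sat(~r) = {t1, t2, t3, t4}
Sat(~q & ~r) = {t4}
Sat(r | (~q & ~r)) = {t0, t4, t5, t6, t7}
Sat(AX (r | (~q & ~r))) = {s : every successor in {t0, t4, t5, t6, t7}} = {t0, t2, t4, t5}
AF (AX (r | (~q & ~r))): least fixpoint, start Z0 = {t0, t2, t4, t5}, add states with every successor in Z. Z1 = {t0, t2, t4, t5, t6}; fixed.
Sat(AF (AX (r | (~q & ~r)))) = {t0, t2, t4, t5, t6}
Sat(EX (AF (AX (r | (~q & ~r))))) = {s : some successor in {t0, t2, t4, t5, t6}} = {t0, t4, t5, t6}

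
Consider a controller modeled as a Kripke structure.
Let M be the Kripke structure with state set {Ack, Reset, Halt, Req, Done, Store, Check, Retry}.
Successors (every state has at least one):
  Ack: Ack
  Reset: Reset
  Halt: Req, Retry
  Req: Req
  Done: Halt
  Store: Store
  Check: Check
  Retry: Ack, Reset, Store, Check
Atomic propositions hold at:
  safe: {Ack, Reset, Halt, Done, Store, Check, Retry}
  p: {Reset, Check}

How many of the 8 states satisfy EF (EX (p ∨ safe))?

Sat(p ∨ safe) = {Ack, Reset, Halt, Done, Store, Check, Retry}
Sat(EX (p ∨ safe)) = {s : some successor in {Ack, Reset, Halt, Done, Store, Check, Retry}} = {Ack, Reset, Halt, Done, Store, Check, Retry}
EF (EX (p ∨ safe)): least fixpoint, start Z0 = {Ack, Reset, Halt, Done, Store, Check, Retry}, add states with some successor in Z. Already a fixed point.
Sat(EF (EX (p ∨ safe))) = {Ack, Reset, Halt, Done, Store, Check, Retry}
|Sat(EF (EX (p ∨ safe)))| = |{Ack, Reset, Halt, Done, Store, Check, Retry}| = 7.

7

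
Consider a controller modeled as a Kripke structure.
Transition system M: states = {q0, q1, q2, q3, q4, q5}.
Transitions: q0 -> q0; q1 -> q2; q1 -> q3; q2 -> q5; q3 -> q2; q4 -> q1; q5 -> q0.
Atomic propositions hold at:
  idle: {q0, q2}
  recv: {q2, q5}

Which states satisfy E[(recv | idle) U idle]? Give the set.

Sat(recv | idle) = {q0, q2, q5}
E[(recv | idle) U idle]: least fixpoint, start Z0 = Sat(idle) = {q0, q2}, add states in Sat(recv | idle) with some successor in Z. Z1 = {q0, q2, q5}; fixed.
Sat(E[(recv | idle) U idle]) = {q0, q2, q5}

{q0, q2, q5}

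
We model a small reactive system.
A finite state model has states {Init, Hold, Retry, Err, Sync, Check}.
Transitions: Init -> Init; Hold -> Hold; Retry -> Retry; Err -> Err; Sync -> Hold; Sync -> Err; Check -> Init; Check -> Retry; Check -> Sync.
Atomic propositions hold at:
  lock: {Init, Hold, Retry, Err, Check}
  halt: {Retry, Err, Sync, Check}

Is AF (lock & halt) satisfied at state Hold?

No

Sat(lock & halt) = {Retry, Err, Check}
AF (lock & halt): least fixpoint, start Z0 = {Retry, Err, Check}, add states with every successor in Z. Already a fixed point.
Sat(AF (lock & halt)) = {Retry, Err, Check}
Hold ∉ Sat(AF (lock & halt)) = {Retry, Err, Check}, so the formula does not hold at Hold.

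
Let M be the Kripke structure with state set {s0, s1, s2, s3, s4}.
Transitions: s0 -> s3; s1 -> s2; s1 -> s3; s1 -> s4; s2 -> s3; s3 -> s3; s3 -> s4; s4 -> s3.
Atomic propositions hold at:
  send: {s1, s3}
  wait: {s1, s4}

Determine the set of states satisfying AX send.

Sat(AX send) = {s : every successor in {s1, s3}} = {s0, s2, s4}

{s0, s2, s4}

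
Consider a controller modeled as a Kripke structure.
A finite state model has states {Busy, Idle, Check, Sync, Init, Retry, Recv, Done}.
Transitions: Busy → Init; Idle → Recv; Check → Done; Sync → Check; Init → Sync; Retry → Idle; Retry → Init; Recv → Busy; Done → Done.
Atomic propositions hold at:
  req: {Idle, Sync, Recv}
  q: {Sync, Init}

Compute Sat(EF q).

{Busy, Idle, Sync, Init, Retry, Recv}

EF q: least fixpoint, start Z0 = {Sync, Init}, add states with some successor in Z. Z1 = {Busy, Sync, Init, Retry}; Z2 = {Busy, Sync, Init, Retry, Recv}; Z3 = {Busy, Idle, Sync, Init, Retry, Recv}; fixed.
Sat(EF q) = {Busy, Idle, Sync, Init, Retry, Recv}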